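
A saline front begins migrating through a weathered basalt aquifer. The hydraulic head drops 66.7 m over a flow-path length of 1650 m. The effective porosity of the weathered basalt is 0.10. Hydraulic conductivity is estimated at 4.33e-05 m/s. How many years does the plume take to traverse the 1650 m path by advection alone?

2.99

Convert K: 4.33e-05 m/s × 86400 = 3.741 m/day.
Hydraulic gradient i = Δh / L = 66.7 / 1650 = 0.04042.
Darcy flux q = K · i = 3.741 × 0.04042 = 0.1512 m/day.
Seepage velocity v = q / n_e = 0.1512 / 0.10 = 1.512 m/day.
Travel time t = L / v = 1650 / 1.512 = 1091 days = 2.987 years.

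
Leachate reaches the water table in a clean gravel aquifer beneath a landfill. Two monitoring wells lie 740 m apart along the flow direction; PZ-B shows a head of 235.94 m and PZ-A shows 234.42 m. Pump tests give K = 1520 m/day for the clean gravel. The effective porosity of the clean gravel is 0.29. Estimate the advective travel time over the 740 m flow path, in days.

68.7

Hydraulic gradient i = (235.94 − 234.42) / 740 = 1.52 / 740 = 0.002054.
Darcy flux q = K · i = 1520 × 0.002054 = 3.122 m/day.
Seepage velocity v = q / n_e = 3.122 / 0.29 = 10.77 m/day.
Travel time t = L / v = 740 / 10.77 = 68.73 days.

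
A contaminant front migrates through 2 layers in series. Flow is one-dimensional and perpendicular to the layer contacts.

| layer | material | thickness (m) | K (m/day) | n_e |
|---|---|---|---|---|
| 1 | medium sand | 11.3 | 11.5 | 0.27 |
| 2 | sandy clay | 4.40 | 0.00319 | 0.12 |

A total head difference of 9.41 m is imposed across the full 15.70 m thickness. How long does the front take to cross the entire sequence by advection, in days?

With flow normal to the layers, continuity requires the same specific discharge q through every layer.
Σ(b_i/K_i) = 11.3/11.5 + 4.40/0.00319 = 1380 d.
q = Δh / Σ(b_i/K_i) = 9.41 / 1380 = 0.006817 m/day.
In each layer the seepage velocity is v_i = q/n_i, so the layer transit time is t_i = b_i·n_i / q:
  layer 1 (medium sand): t_1 = 11.3 × 0.27 / 0.006817 = 447.5 d
  layer 2 (sandy clay): t_2 = 4.40 × 0.12 / 0.006817 = 77.45 d
Total t = Σ t_i = 525.0 days.

525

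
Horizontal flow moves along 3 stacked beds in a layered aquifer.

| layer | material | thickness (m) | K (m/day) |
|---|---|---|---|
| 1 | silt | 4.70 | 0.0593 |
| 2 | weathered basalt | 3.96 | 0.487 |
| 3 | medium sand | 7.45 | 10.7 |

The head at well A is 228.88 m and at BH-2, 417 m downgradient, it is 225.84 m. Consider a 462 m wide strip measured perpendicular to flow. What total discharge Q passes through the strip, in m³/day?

276

Flow is parallel to layering, so each bed carries its own Darcy discharge and the transmissivities add.
Σ(K_i·b_i) = 0.0593×4.70 + 0.487×3.96 + 10.7×7.45 = 81.92 m²/day.
Hydraulic gradient i = (228.88 − 225.84) / 417 = 3.04 / 417 = 0.007290.
Q = Σ(K_i·b_i) · W · i = 81.92 × 462 × 0.007290 = 275.9 m³/day.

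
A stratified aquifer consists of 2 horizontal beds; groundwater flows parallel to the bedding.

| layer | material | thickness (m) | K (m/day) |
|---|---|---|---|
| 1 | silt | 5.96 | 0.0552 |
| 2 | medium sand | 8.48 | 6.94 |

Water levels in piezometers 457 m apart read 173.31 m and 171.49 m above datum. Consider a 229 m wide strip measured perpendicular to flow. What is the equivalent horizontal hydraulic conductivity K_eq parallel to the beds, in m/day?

Flow is parallel to layering, so each bed carries its own Darcy discharge and the transmissivities add.
Σ(K_i·b_i) = 0.0552×5.96 + 6.94×8.48 = 59.18 m²/day.
Total thickness b = 14.44 m, so K_eq = Σ(K_i·b_i)/b = 4.098 m/day.

4.10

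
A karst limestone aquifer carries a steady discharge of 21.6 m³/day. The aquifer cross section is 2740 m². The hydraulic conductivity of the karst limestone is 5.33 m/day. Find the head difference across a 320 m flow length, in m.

0.473

From Q = K·A·i, i = Q / (K·A) = 21.6 / (5.330 × 2740) = 0.001479.
Head loss Δh = i · L = 0.001479 × 320 = 0.4733 m.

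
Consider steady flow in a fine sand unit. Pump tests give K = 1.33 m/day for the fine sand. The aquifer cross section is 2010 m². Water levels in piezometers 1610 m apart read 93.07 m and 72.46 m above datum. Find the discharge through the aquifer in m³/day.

Hydraulic gradient i = (93.07 − 72.46) / 1610 = 20.61 / 1610 = 0.01280.
Darcy's law: Q = K · A · i = 1.330 × 2010 × 0.01280 = 34.22 m³/day.

34.2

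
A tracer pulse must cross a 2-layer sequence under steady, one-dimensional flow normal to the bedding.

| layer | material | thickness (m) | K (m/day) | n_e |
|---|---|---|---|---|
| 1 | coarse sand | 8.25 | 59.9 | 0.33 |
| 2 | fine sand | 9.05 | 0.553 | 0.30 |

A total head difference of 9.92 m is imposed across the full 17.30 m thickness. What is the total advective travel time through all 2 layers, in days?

With flow normal to the layers, continuity requires the same specific discharge q through every layer.
Σ(b_i/K_i) = 8.25/59.9 + 9.05/0.553 = 16.50 d.
q = Δh / Σ(b_i/K_i) = 9.92 / 16.50 = 0.6011 m/day.
In each layer the seepage velocity is v_i = q/n_i, so the layer transit time is t_i = b_i·n_i / q:
  layer 1 (coarse sand): t_1 = 8.25 × 0.33 / 0.6011 = 4.529 d
  layer 2 (fine sand): t_2 = 9.05 × 0.30 / 0.6011 = 4.517 d
Total t = Σ t_i = 9.046 days.

9.05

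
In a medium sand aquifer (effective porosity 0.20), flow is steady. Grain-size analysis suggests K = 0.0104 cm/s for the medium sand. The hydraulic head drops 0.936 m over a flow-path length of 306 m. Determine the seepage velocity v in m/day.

Convert K: 0.0104 cm/s × 864 = 8.986 m/day.
Hydraulic gradient i = Δh / L = 0.936 / 306 = 0.003059.
Darcy flux q = K · i = 8.986 × 0.003059 = 0.02749 m/day.
Seepage velocity v = q / n_e = 0.02749 / 0.20 = 0.1374 m/day.

0.137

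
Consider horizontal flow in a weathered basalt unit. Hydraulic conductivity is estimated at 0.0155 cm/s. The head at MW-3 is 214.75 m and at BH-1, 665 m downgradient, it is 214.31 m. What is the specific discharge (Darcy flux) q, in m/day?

0.00886

Convert K: 0.0155 cm/s × 864 = 13.39 m/day.
Hydraulic gradient i = (214.75 − 214.31) / 665 = 0.44 / 665 = 0.0006617.
Specific discharge q = K · i = 13.39 × 0.0006617 = 0.008861 m/day.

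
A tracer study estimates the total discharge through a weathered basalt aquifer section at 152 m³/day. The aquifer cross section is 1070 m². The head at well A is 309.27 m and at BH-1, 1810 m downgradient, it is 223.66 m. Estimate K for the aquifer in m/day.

3.00

Hydraulic gradient i = (309.27 − 223.66) / 1810 = 85.61 / 1810 = 0.04730.
From Q = K·A·i, K = Q / (A·i) = 152 / (1070 × 0.04730) = 3.003 m/day.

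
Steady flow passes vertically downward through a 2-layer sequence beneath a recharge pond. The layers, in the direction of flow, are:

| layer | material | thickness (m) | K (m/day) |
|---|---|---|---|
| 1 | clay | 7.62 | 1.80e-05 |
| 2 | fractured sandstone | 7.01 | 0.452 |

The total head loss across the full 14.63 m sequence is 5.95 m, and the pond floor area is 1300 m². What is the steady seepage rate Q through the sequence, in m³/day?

Flow is perpendicular to layering, so the layers act in series and the equivalent K is the thickness-weighted harmonic mean.
Total thickness L = 7.62 + 7.01 = 14.63 m.
Σ(b_i/K_i) = 7.62/1.80e-05 + 7.01/0.452 = 4.233e+05 d.
K_eq = L / Σ(b_i/K_i) = 14.63 / 4.233e+05 = 3.456e-05 m/day.
Q = K_eq · A · (Δh/L) = 3.456e-05 × 1300 × (5.95/14.63) = 0.01827 m³/day.

0.0183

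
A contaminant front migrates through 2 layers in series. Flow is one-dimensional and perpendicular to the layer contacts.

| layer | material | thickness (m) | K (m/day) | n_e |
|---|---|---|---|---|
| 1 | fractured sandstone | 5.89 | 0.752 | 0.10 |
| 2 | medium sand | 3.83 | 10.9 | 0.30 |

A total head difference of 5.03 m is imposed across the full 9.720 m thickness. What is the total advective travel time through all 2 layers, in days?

With flow normal to the layers, continuity requires the same specific discharge q through every layer.
Σ(b_i/K_i) = 5.89/0.752 + 3.83/10.9 = 8.184 d.
q = Δh / Σ(b_i/K_i) = 5.03 / 8.184 = 0.6146 m/day.
In each layer the seepage velocity is v_i = q/n_i, so the layer transit time is t_i = b_i·n_i / q:
  layer 1 (fractured sandstone): t_1 = 5.89 × 0.10 / 0.6146 = 0.9583 d
  layer 2 (medium sand): t_2 = 3.83 × 0.30 / 0.6146 = 1.869 d
Total t = Σ t_i = 2.828 days.

2.83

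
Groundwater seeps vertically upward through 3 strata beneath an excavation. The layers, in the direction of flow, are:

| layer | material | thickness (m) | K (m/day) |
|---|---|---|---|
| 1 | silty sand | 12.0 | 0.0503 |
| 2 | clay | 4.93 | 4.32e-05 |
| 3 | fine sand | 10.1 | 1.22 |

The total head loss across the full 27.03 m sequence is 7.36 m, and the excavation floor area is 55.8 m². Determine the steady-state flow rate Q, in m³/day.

0.00359

Flow is perpendicular to layering, so the layers act in series and the equivalent K is the thickness-weighted harmonic mean.
Total thickness L = 12.0 + 4.93 + 10.1 = 27.03 m.
Σ(b_i/K_i) = 12.0/0.0503 + 4.93/4.32e-05 + 10.1/1.22 = 1.144e+05 d.
K_eq = L / Σ(b_i/K_i) = 27.03 / 1.144e+05 = 0.0002363 m/day.
Q = K_eq · A · (Δh/L) = 0.0002363 × 55.8 × (7.36/27.03) = 0.003591 m³/day.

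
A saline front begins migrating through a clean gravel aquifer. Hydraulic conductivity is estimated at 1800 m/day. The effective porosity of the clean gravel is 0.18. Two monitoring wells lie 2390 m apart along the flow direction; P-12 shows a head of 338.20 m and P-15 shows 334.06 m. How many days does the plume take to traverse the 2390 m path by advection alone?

Hydraulic gradient i = (338.20 − 334.06) / 2390 = 4.14 / 2390 = 0.001732.
Darcy flux q = K · i = 1800 × 0.001732 = 3.118 m/day.
Seepage velocity v = q / n_e = 3.118 / 0.18 = 17.32 m/day.
Travel time t = L / v = 2390 / 17.32 = 138.0 days.

138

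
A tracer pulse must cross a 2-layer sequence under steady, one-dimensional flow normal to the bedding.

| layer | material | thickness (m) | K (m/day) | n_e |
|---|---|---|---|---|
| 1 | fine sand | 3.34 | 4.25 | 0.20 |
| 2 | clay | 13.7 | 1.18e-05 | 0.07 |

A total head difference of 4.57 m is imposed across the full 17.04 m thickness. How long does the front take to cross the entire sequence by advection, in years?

1130

With flow normal to the layers, continuity requires the same specific discharge q through every layer.
Σ(b_i/K_i) = 3.34/4.25 + 13.7/1.18e-05 = 1.161e+06 d.
q = Δh / Σ(b_i/K_i) = 4.57 / 1.161e+06 = 3.936e-06 m/day.
In each layer the seepage velocity is v_i = q/n_i, so the layer transit time is t_i = b_i·n_i / q:
  layer 1 (fine sand): t_1 = 3.34 × 0.20 / 3.936e-06 = 1.697e+05 d
  layer 2 (clay): t_2 = 13.7 × 0.07 / 3.936e-06 = 2.436e+05 d
Total t = Σ t_i = 4.133e+05 days = 1132 years.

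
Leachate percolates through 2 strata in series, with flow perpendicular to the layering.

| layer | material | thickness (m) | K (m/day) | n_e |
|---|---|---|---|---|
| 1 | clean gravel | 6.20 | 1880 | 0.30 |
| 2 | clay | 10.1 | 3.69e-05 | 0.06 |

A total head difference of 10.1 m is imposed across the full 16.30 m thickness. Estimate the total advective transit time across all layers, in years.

183

With flow normal to the layers, continuity requires the same specific discharge q through every layer.
Σ(b_i/K_i) = 6.20/1880 + 10.1/3.69e-05 = 2.737e+05 d.
q = Δh / Σ(b_i/K_i) = 10.1 / 2.737e+05 = 3.690e-05 m/day.
In each layer the seepage velocity is v_i = q/n_i, so the layer transit time is t_i = b_i·n_i / q:
  layer 1 (clean gravel): t_1 = 6.20 × 0.30 / 3.690e-05 = 50407 d
  layer 2 (clay): t_2 = 10.1 × 0.06 / 3.690e-05 = 16423 d
Total t = Σ t_i = 66829 days = 183.0 years.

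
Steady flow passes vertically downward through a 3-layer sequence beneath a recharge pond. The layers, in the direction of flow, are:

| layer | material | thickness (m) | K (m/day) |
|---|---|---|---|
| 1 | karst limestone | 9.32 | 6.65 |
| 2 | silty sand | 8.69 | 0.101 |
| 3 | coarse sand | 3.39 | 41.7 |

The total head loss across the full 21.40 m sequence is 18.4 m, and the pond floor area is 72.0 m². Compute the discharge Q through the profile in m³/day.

Flow is perpendicular to layering, so the layers act in series and the equivalent K is the thickness-weighted harmonic mean.
Total thickness L = 9.32 + 8.69 + 3.39 = 21.40 m.
Σ(b_i/K_i) = 9.32/6.65 + 8.69/0.101 + 3.39/41.7 = 87.52 d.
K_eq = L / Σ(b_i/K_i) = 21.40 / 87.52 = 0.2445 m/day.
Q = K_eq · A · (Δh/L) = 0.2445 × 72.0 × (18.4/21.40) = 15.14 m³/day.

15.1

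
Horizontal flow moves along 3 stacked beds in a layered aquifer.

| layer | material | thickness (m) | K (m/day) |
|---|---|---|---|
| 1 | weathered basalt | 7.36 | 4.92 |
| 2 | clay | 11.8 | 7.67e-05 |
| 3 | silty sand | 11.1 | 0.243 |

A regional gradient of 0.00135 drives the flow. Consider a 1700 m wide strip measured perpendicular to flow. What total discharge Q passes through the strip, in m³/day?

Flow is parallel to layering, so each bed carries its own Darcy discharge and the transmissivities add.
Σ(K_i·b_i) = 4.92×7.36 + 7.67e-05×11.8 + 0.243×11.1 = 38.91 m²/day.
Hydraulic gradient i = 0.00135.
Q = Σ(K_i·b_i) · W · i = 38.91 × 1700 × 0.001350 = 89.30 m³/day.

89.3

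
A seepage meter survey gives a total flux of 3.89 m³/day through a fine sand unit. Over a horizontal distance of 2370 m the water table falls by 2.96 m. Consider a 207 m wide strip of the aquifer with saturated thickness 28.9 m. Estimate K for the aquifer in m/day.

Cross-sectional area A = 207 × 28.9 = 5982 m².
Hydraulic gradient i = Δh / L = 2.96 / 2370 = 0.001249.
From Q = K·A·i, K = Q / (A·i) = 3.89 / (5982 × 0.001249) = 0.5206 m/day.

0.521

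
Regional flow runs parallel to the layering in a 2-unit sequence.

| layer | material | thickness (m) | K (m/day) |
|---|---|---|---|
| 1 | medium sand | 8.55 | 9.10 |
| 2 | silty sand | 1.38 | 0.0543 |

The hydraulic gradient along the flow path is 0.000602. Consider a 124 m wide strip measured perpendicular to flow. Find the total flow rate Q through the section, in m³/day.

Flow is parallel to layering, so each bed carries its own Darcy discharge and the transmissivities add.
Σ(K_i·b_i) = 9.10×8.55 + 0.0543×1.38 = 77.88 m²/day.
Hydraulic gradient i = 0.000602.
Q = Σ(K_i·b_i) · W · i = 77.88 × 124 × 0.0006020 = 5.814 m³/day.

5.81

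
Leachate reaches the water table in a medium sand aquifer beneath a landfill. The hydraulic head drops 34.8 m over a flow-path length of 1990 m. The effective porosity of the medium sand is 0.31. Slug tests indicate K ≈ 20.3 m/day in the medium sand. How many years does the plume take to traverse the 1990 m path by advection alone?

Hydraulic gradient i = Δh / L = 34.8 / 1990 = 0.01749.
Darcy flux q = K · i = 20.30 × 0.01749 = 0.3550 m/day.
Seepage velocity v = q / n_e = 0.3550 / 0.31 = 1.145 m/day.
Travel time t = L / v = 1990 / 1.145 = 1738 days = 4.758 years.

4.76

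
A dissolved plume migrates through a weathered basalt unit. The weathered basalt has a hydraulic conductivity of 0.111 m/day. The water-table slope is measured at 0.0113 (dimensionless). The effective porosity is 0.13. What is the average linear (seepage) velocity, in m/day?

0.00965

Hydraulic gradient i = 0.0113.
Darcy flux q = K · i = 0.1110 × 0.01130 = 0.001254 m/day.
Seepage velocity v = q / n_e = 0.001254 / 0.13 = 0.009648 m/day.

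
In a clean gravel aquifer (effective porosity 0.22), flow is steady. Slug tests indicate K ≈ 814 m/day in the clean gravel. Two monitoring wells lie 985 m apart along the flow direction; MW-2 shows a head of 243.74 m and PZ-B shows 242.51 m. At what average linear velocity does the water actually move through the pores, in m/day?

4.62

Hydraulic gradient i = (243.74 − 242.51) / 985 = 1.23 / 985 = 0.001249.
Darcy flux q = K · i = 814.0 × 0.001249 = 1.016 m/day.
Seepage velocity v = q / n_e = 1.016 / 0.22 = 4.620 m/day.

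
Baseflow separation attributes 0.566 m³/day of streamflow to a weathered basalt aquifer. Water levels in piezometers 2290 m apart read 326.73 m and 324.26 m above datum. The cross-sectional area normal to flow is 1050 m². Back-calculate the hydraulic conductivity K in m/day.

0.500

Hydraulic gradient i = (326.73 − 324.26) / 2290 = 2.47 / 2290 = 0.001079.
From Q = K·A·i, K = Q / (A·i) = 0.566 / (1050 × 0.001079) = 0.4998 m/day.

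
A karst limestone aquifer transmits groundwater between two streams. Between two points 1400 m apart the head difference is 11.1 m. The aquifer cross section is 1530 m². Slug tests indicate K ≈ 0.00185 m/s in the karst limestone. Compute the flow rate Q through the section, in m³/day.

Convert K: 0.00185 m/s × 86400 = 159.8 m/day.
Hydraulic gradient i = Δh / L = 11.1 / 1400 = 0.007929.
Darcy's law: Q = K · A · i = 159.8 × 1530 × 0.007929 = 1939 m³/day.

1940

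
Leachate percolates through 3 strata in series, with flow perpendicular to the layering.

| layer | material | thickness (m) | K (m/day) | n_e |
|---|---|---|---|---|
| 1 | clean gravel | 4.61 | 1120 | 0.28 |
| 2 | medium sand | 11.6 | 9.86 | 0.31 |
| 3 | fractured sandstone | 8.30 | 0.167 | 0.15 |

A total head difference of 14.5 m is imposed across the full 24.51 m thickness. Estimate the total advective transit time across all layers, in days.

21.5

With flow normal to the layers, continuity requires the same specific discharge q through every layer.
Σ(b_i/K_i) = 4.61/1120 + 11.6/9.86 + 8.30/0.167 = 50.88 d.
q = Δh / Σ(b_i/K_i) = 14.5 / 50.88 = 0.2850 m/day.
In each layer the seepage velocity is v_i = q/n_i, so the layer transit time is t_i = b_i·n_i / q:
  layer 1 (clean gravel): t_1 = 4.61 × 0.28 / 0.2850 = 4.529 d
  layer 2 (medium sand): t_2 = 11.6 × 0.31 / 0.2850 = 12.62 d
  layer 3 (fractured sandstone): t_3 = 8.30 × 0.15 / 0.2850 = 4.369 d
Total t = Σ t_i = 21.52 days.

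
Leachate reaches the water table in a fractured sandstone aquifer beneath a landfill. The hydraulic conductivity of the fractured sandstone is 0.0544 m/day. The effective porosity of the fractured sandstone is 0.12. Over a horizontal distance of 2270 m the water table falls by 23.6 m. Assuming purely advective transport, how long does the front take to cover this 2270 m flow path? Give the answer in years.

Hydraulic gradient i = Δh / L = 23.6 / 2270 = 0.01040.
Darcy flux q = K · i = 0.05440 × 0.01040 = 0.0005656 m/day.
Seepage velocity v = q / n_e = 0.0005656 / 0.12 = 0.004713 m/day.
Travel time t = L / v = 2270 / 0.004713 = 4.816e+05 days = 1319 years.

1320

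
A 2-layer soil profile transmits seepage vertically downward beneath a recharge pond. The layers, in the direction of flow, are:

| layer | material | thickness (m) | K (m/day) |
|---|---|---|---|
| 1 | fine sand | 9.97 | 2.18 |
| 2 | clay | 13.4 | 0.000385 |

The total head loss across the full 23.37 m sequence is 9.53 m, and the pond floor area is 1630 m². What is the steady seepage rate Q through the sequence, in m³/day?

Flow is perpendicular to layering, so the layers act in series and the equivalent K is the thickness-weighted harmonic mean.
Total thickness L = 9.97 + 13.4 = 23.37 m.
Σ(b_i/K_i) = 9.97/2.18 + 13.4/0.000385 = 34810 d.
K_eq = L / Σ(b_i/K_i) = 23.37 / 34810 = 0.0006714 m/day.
Q = K_eq · A · (Δh/L) = 0.0006714 × 1630 × (9.53/23.37) = 0.4463 m³/day.

0.446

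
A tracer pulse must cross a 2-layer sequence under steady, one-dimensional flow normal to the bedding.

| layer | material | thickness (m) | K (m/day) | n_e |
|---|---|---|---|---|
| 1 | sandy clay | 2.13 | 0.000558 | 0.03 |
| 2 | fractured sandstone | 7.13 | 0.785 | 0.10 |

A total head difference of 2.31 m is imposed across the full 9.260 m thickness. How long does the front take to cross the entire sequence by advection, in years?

With flow normal to the layers, continuity requires the same specific discharge q through every layer.
Σ(b_i/K_i) = 2.13/0.000558 + 7.13/0.785 = 3826 d.
q = Δh / Σ(b_i/K_i) = 2.31 / 3826 = 0.0006037 m/day.
In each layer the seepage velocity is v_i = q/n_i, so the layer transit time is t_i = b_i·n_i / q:
  layer 1 (sandy clay): t_1 = 2.13 × 0.03 / 0.0006037 = 105.8 d
  layer 2 (fractured sandstone): t_2 = 7.13 × 0.10 / 0.0006037 = 1181 d
Total t = Σ t_i = 1287 days = 3.523 years.

3.52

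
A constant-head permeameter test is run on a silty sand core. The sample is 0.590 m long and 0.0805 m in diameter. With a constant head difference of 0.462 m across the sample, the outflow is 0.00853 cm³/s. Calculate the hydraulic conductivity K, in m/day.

0.185

Cross-sectional area A = π·(d/2)² = π × (0.0805/2)² = 0.005090 m².
Convert discharge: 0.00853 cm³/s = 8.530e-09 m³/s.
Darcy's law rearranged: K = Q·L / (A·Δh) = 8.530e-09 × 0.590 / (0.005090 × 0.462) = 2.140e-06 m/s = 0.1849 m/day.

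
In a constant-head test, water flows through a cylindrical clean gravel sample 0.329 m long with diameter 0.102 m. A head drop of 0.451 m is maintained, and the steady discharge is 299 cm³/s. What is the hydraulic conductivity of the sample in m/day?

2310

Cross-sectional area A = π·(d/2)² = π × (0.102/2)² = 0.008171 m².
Convert discharge: 299 cm³/s = 0.0002990 m³/s.
Darcy's law rearranged: K = Q·L / (A·Δh) = 0.0002990 × 0.329 / (0.008171 × 0.451) = 0.02669 m/s = 2306 m/day.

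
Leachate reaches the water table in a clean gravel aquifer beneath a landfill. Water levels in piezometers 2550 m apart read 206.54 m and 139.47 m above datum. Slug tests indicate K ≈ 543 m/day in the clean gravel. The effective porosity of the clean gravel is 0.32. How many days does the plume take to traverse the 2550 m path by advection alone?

Hydraulic gradient i = (206.54 − 139.47) / 2550 = 67.07 / 2550 = 0.02630.
Darcy flux q = K · i = 543.0 × 0.02630 = 14.28 m/day.
Seepage velocity v = q / n_e = 14.28 / 0.32 = 44.63 m/day.
Travel time t = L / v = 2550 / 44.63 = 57.13 days.

57.1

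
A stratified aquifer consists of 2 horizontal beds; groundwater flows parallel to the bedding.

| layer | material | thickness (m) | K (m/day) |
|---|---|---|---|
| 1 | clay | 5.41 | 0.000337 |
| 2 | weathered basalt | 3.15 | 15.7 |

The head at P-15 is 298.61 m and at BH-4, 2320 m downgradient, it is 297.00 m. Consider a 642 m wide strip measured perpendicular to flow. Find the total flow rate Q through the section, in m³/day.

Flow is parallel to layering, so each bed carries its own Darcy discharge and the transmissivities add.
Σ(K_i·b_i) = 0.000337×5.41 + 15.7×3.15 = 49.46 m²/day.
Hydraulic gradient i = (298.61 − 297.00) / 2320 = 1.61 / 2320 = 0.0006940.
Q = Σ(K_i·b_i) · W · i = 49.46 × 642 × 0.0006940 = 22.03 m³/day.

22.0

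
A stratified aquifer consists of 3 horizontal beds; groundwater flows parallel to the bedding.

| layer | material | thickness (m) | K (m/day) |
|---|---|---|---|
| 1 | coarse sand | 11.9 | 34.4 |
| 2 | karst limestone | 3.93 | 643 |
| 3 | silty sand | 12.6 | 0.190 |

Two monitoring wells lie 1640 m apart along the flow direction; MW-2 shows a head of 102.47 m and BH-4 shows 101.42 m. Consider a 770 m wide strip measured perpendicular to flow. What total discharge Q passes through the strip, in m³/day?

1450

Flow is parallel to layering, so each bed carries its own Darcy discharge and the transmissivities add.
Σ(K_i·b_i) = 34.4×11.9 + 643×3.93 + 0.190×12.6 = 2939 m²/day.
Hydraulic gradient i = (102.47 − 101.42) / 1640 = 1.05 / 1640 = 0.0006402.
Q = Σ(K_i·b_i) · W · i = 2939 × 770 × 0.0006402 = 1449 m³/day.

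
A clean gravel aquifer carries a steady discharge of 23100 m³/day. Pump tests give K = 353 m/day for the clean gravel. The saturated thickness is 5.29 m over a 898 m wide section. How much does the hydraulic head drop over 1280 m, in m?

17.6

Cross-sectional area A = 898 × 5.29 = 4750 m².
From Q = K·A·i, i = Q / (K·A) = 23100 / (353.0 × 4750) = 0.01378.
Head loss Δh = i · L = 0.01378 × 1280 = 17.63 m.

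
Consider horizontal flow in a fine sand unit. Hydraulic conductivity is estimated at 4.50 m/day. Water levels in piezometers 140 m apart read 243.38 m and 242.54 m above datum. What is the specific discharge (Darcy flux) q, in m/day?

0.0270

Hydraulic gradient i = (243.38 − 242.54) / 140 = 0.84 / 140 = 0.006000.
Specific discharge q = K · i = 4.500 × 0.006000 = 0.02700 m/day.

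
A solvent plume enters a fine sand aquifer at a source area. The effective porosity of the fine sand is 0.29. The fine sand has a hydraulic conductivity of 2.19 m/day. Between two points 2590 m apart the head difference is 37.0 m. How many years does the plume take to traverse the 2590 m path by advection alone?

65.7

Hydraulic gradient i = Δh / L = 37.0 / 2590 = 0.01429.
Darcy flux q = K · i = 2.190 × 0.01429 = 0.03129 m/day.
Seepage velocity v = q / n_e = 0.03129 / 0.29 = 0.1079 m/day.
Travel time t = L / v = 2590 / 0.1079 = 24008 days = 65.73 years.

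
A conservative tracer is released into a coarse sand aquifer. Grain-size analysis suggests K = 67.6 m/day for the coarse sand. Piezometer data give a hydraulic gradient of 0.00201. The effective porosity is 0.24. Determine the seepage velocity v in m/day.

Hydraulic gradient i = 0.00201.
Darcy flux q = K · i = 67.60 × 0.002010 = 0.1359 m/day.
Seepage velocity v = q / n_e = 0.1359 / 0.24 = 0.5662 m/day.

0.566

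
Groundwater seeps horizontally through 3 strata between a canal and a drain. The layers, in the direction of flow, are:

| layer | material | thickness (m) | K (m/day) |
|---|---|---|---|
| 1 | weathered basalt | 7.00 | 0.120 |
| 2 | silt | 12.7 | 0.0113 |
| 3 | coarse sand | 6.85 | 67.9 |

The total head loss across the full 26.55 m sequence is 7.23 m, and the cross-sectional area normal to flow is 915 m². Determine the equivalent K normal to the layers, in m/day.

0.0225

Flow is perpendicular to layering, so the layers act in series and the equivalent K is the thickness-weighted harmonic mean.
Total thickness L = 7.00 + 12.7 + 6.85 = 26.55 m.
Σ(b_i/K_i) = 7.00/0.120 + 12.7/0.0113 + 6.85/67.9 = 1182 d.
K_eq = L / Σ(b_i/K_i) = 26.55 / 1182 = 0.02246 m/day.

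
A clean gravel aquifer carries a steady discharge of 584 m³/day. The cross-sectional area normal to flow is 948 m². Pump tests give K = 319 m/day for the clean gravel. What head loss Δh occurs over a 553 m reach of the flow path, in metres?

From Q = K·A·i, i = Q / (K·A) = 584 / (319.0 × 948.0) = 0.001931.
Head loss Δh = i · L = 0.001931 × 553 = 1.068 m.

1.07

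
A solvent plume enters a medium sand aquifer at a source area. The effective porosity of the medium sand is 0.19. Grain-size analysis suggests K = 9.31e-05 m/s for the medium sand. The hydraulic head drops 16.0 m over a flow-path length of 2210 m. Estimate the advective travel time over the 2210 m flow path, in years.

Convert K: 9.31e-05 m/s × 86400 = 8.044 m/day.
Hydraulic gradient i = Δh / L = 16.0 / 2210 = 0.007240.
Darcy flux q = K · i = 8.044 × 0.007240 = 0.05824 m/day.
Seepage velocity v = q / n_e = 0.05824 / 0.19 = 0.3065 m/day.
Travel time t = L / v = 2210 / 0.3065 = 7210 days = 19.74 years.

19.7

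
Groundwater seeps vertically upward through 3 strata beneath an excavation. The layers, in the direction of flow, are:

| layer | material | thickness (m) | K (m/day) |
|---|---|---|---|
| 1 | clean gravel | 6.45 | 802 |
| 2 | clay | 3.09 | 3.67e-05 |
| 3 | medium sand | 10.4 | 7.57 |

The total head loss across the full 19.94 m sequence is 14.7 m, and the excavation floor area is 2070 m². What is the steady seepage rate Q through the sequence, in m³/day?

0.361

Flow is perpendicular to layering, so the layers act in series and the equivalent K is the thickness-weighted harmonic mean.
Total thickness L = 6.45 + 3.09 + 10.4 = 19.94 m.
Σ(b_i/K_i) = 6.45/802 + 3.09/3.67e-05 + 10.4/7.57 = 84198 d.
K_eq = L / Σ(b_i/K_i) = 19.94 / 84198 = 0.0002368 m/day.
Q = K_eq · A · (Δh/L) = 0.0002368 × 2070 × (14.7/19.94) = 0.3614 m³/day.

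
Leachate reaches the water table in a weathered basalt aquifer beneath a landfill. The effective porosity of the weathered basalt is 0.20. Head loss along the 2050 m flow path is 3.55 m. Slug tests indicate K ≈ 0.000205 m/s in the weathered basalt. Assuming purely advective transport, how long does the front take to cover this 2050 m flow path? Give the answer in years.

Convert K: 0.000205 m/s × 86400 = 17.71 m/day.
Hydraulic gradient i = Δh / L = 3.55 / 2050 = 0.001732.
Darcy flux q = K · i = 17.71 × 0.001732 = 0.03067 m/day.
Seepage velocity v = q / n_e = 0.03067 / 0.20 = 0.1534 m/day.
Travel time t = L / v = 2050 / 0.1534 = 13367 days = 36.60 years.

36.6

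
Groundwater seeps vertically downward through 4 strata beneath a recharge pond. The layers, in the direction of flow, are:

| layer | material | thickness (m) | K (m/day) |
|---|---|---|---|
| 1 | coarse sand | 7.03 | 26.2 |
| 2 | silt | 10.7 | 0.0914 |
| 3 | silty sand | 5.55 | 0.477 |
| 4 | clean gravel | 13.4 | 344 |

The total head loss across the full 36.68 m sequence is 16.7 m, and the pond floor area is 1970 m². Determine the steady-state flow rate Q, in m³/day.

Flow is perpendicular to layering, so the layers act in series and the equivalent K is the thickness-weighted harmonic mean.
Total thickness L = 7.03 + 10.7 + 5.55 + 13.4 = 36.68 m.
Σ(b_i/K_i) = 7.03/26.2 + 10.7/0.0914 + 5.55/0.477 + 13.4/344 = 129.0 d.
K_eq = L / Σ(b_i/K_i) = 36.68 / 129.0 = 0.2843 m/day.
Q = K_eq · A · (Δh/L) = 0.2843 × 1970 × (16.7/36.68) = 255.0 m³/day.

255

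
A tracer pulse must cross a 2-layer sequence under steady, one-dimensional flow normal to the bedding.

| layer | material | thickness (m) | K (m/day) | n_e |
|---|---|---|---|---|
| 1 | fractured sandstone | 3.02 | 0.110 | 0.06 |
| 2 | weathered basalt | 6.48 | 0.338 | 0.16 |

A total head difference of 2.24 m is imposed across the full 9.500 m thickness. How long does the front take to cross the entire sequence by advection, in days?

25.4

With flow normal to the layers, continuity requires the same specific discharge q through every layer.
Σ(b_i/K_i) = 3.02/0.110 + 6.48/0.338 = 46.63 d.
q = Δh / Σ(b_i/K_i) = 2.24 / 46.63 = 0.04804 m/day.
In each layer the seepage velocity is v_i = q/n_i, so the layer transit time is t_i = b_i·n_i / q:
  layer 1 (fractured sandstone): t_1 = 3.02 × 0.06 / 0.04804 = 3.772 d
  layer 2 (weathered basalt): t_2 = 6.48 × 0.16 / 0.04804 = 21.58 d
Total t = Σ t_i = 25.35 days.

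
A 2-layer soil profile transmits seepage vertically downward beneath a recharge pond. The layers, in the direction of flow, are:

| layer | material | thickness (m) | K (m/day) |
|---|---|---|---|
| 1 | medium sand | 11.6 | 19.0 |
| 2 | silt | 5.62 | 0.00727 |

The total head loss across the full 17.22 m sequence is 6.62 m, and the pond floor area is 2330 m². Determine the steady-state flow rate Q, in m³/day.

Flow is perpendicular to layering, so the layers act in series and the equivalent K is the thickness-weighted harmonic mean.
Total thickness L = 11.6 + 5.62 = 17.22 m.
Σ(b_i/K_i) = 11.6/19.0 + 5.62/0.00727 = 773.7 d.
K_eq = L / Σ(b_i/K_i) = 17.22 / 773.7 = 0.02226 m/day.
Q = K_eq · A · (Δh/L) = 0.02226 × 2330 × (6.62/17.22) = 19.94 m³/day.

19.9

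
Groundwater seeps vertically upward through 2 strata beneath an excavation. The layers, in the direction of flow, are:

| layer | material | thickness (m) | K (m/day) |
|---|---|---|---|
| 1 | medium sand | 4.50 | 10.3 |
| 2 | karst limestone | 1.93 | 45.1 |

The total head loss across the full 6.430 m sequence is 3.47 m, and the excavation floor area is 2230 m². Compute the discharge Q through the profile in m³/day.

Flow is perpendicular to layering, so the layers act in series and the equivalent K is the thickness-weighted harmonic mean.
Total thickness L = 4.50 + 1.93 = 6.430 m.
Σ(b_i/K_i) = 4.50/10.3 + 1.93/45.1 = 0.4797 d.
K_eq = L / Σ(b_i/K_i) = 6.430 / 0.4797 = 13.40 m/day.
Q = K_eq · A · (Δh/L) = 13.40 × 2230 × (3.47/6.430) = 16132 m³/day.

16100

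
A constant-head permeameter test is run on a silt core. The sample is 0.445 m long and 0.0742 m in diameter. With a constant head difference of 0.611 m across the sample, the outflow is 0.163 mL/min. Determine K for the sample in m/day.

Cross-sectional area A = π·(d/2)² = π × (0.0742/2)² = 0.004324 m².
Convert discharge: 0.163 mL/min = 2.717e-09 m³/s.
Darcy's law rearranged: K = Q·L / (A·Δh) = 2.717e-09 × 0.445 / (0.004324 × 0.611) = 4.576e-07 m/s = 0.03953 m/day.

0.0395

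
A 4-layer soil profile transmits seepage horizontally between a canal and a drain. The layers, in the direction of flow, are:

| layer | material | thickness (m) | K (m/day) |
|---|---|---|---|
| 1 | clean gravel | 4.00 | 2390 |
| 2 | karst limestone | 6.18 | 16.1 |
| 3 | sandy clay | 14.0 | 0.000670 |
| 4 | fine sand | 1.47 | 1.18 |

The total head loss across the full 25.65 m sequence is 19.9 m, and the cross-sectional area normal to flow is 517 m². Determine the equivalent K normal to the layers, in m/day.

0.00123

Flow is perpendicular to layering, so the layers act in series and the equivalent K is the thickness-weighted harmonic mean.
Total thickness L = 4.00 + 6.18 + 14.0 + 1.47 = 25.65 m.
Σ(b_i/K_i) = 4.00/2390 + 6.18/16.1 + 14.0/0.000670 + 1.47/1.18 = 20897 d.
K_eq = L / Σ(b_i/K_i) = 25.65 / 20897 = 0.001227 m/day.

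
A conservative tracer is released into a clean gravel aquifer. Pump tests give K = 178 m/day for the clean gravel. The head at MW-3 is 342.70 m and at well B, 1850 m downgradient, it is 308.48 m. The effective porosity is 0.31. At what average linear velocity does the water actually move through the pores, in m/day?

10.6

Hydraulic gradient i = (342.70 − 308.48) / 1850 = 34.22 / 1850 = 0.01850.
Darcy flux q = K · i = 178.0 × 0.01850 = 3.293 m/day.
Seepage velocity v = q / n_e = 3.293 / 0.31 = 10.62 m/day.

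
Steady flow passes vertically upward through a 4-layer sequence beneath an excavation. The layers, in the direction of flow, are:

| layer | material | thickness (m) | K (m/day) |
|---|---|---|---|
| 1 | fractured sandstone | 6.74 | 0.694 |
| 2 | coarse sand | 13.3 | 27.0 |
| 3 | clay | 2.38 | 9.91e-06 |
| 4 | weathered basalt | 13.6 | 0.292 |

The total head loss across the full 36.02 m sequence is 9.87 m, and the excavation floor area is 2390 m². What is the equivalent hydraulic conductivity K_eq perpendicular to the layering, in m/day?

0.000150

Flow is perpendicular to layering, so the layers act in series and the equivalent K is the thickness-weighted harmonic mean.
Total thickness L = 6.74 + 13.3 + 2.38 + 13.6 = 36.02 m.
Σ(b_i/K_i) = 6.74/0.694 + 13.3/27.0 + 2.38/9.91e-06 + 13.6/0.292 = 2.402e+05 d.
K_eq = L / Σ(b_i/K_i) = 36.02 / 2.402e+05 = 0.0001499 m/day.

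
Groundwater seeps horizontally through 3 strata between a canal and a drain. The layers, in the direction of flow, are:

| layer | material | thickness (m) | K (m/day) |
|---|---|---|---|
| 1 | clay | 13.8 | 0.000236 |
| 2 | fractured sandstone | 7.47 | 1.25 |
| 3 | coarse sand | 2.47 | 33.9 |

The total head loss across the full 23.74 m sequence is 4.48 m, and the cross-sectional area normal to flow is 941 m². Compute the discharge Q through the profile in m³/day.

Flow is perpendicular to layering, so the layers act in series and the equivalent K is the thickness-weighted harmonic mean.
Total thickness L = 13.8 + 7.47 + 2.47 = 23.74 m.
Σ(b_i/K_i) = 13.8/0.000236 + 7.47/1.25 + 2.47/33.9 = 58481 d.
K_eq = L / Σ(b_i/K_i) = 23.74 / 58481 = 0.0004059 m/day.
Q = K_eq · A · (Δh/L) = 0.0004059 × 941 × (4.48/23.74) = 0.07209 m³/day.

0.0721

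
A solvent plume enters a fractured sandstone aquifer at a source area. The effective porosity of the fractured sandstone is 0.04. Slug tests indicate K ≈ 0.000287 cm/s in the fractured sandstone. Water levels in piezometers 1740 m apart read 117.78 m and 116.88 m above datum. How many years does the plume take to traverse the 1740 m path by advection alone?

1490

Convert K: 0.000287 cm/s × 864 = 0.2480 m/day.
Hydraulic gradient i = (117.78 − 116.88) / 1740 = 0.9 / 1740 = 0.0005172.
Darcy flux q = K · i = 0.2480 × 0.0005172 = 0.0001283 m/day.
Seepage velocity v = q / n_e = 0.0001283 / 0.04 = 0.003206 m/day.
Travel time t = L / v = 1740 / 0.003206 = 5.427e+05 days = 1486 years.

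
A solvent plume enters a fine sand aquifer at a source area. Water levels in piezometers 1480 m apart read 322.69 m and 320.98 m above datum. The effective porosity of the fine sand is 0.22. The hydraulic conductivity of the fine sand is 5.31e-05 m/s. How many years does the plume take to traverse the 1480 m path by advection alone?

Convert K: 5.31e-05 m/s × 86400 = 4.588 m/day.
Hydraulic gradient i = (322.69 − 320.98) / 1480 = 1.71 / 1480 = 0.001155.
Darcy flux q = K · i = 4.588 × 0.001155 = 0.005301 m/day.
Seepage velocity v = q / n_e = 0.005301 / 0.22 = 0.02409 m/day.
Travel time t = L / v = 1480 / 0.02409 = 61425 days = 168.2 years.

168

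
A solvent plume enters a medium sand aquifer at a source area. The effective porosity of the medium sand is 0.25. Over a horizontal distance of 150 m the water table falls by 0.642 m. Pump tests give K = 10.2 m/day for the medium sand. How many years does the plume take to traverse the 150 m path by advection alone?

2.35

Hydraulic gradient i = Δh / L = 0.642 / 150 = 0.004280.
Darcy flux q = K · i = 10.20 × 0.004280 = 0.04366 m/day.
Seepage velocity v = q / n_e = 0.04366 / 0.25 = 0.1746 m/day.
Travel time t = L / v = 150 / 0.1746 = 859.0 days = 2.352 years.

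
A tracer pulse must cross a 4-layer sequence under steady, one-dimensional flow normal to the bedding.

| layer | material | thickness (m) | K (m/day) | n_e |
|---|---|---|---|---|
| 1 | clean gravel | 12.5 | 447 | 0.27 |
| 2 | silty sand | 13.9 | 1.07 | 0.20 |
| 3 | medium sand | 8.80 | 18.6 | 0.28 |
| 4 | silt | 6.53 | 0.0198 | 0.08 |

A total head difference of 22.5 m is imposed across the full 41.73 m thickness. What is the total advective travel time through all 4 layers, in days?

139

With flow normal to the layers, continuity requires the same specific discharge q through every layer.
Σ(b_i/K_i) = 12.5/447 + 13.9/1.07 + 8.80/18.6 + 6.53/0.0198 = 343.3 d.
q = Δh / Σ(b_i/K_i) = 22.5 / 343.3 = 0.06554 m/day.
In each layer the seepage velocity is v_i = q/n_i, so the layer transit time is t_i = b_i·n_i / q:
  layer 1 (clean gravel): t_1 = 12.5 × 0.27 / 0.06554 = 51.49 d
  layer 2 (silty sand): t_2 = 13.9 × 0.20 / 0.06554 = 42.42 d
  layer 3 (medium sand): t_3 = 8.80 × 0.28 / 0.06554 = 37.59 d
  layer 4 (silt): t_4 = 6.53 × 0.08 / 0.06554 = 7.970 d
Total t = Σ t_i = 139.5 days.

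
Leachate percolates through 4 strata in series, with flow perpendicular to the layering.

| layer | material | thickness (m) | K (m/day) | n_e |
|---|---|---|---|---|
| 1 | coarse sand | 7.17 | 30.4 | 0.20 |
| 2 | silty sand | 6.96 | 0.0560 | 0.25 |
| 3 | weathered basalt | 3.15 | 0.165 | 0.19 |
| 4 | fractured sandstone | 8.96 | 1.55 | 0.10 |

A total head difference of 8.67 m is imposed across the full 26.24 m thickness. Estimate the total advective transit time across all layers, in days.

With flow normal to the layers, continuity requires the same specific discharge q through every layer.
Σ(b_i/K_i) = 7.17/30.4 + 6.96/0.0560 + 3.15/0.165 + 8.96/1.55 = 149.4 d.
q = Δh / Σ(b_i/K_i) = 8.67 / 149.4 = 0.05803 m/day.
In each layer the seepage velocity is v_i = q/n_i, so the layer transit time is t_i = b_i·n_i / q:
  layer 1 (coarse sand): t_1 = 7.17 × 0.20 / 0.05803 = 24.71 d
  layer 2 (silty sand): t_2 = 6.96 × 0.25 / 0.05803 = 29.98 d
  layer 3 (weathered basalt): t_3 = 3.15 × 0.19 / 0.05803 = 10.31 d
  layer 4 (fractured sandstone): t_4 = 8.96 × 0.10 / 0.05803 = 15.44 d
Total t = Σ t_i = 80.44 days.

80.4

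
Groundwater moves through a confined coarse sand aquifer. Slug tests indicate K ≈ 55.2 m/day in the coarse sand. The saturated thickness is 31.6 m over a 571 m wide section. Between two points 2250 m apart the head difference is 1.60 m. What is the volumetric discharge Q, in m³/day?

708

Cross-sectional area A = 571 × 31.6 = 18044 m².
Hydraulic gradient i = Δh / L = 1.60 / 2250 = 0.0007111.
Darcy's law: Q = K · A · i = 55.20 × 18044 × 0.0007111 = 708.3 m³/day.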